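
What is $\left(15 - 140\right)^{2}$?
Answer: $15625$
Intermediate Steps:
$\left(15 - 140\right)^{2} = \left(-125\right)^{2} = 15625$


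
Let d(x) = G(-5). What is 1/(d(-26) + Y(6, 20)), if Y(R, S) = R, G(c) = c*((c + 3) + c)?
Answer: 1/41 ≈ 0.024390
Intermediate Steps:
G(c) = c*(3 + 2*c) (G(c) = c*((3 + c) + c) = c*(3 + 2*c))
d(x) = 35 (d(x) = -5*(3 + 2*(-5)) = -5*(3 - 10) = -5*(-7) = 35)
1/(d(-26) + Y(6, 20)) = 1/(35 + 6) = 1/41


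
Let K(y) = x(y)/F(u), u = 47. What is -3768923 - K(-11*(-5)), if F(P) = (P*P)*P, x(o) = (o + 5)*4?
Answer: -391300892869/103823 ≈ -3.7689e+6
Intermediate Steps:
x(o) = 20 + 4*o (x(o) = (5 + o)*4 = 20 + 4*o)
F(P) = P³ (F(P) = P²*P = P³)
K(y) = 20/103823 + 4*y/103823 (K(y) = (20 + 4*y)/(47³) = (20 + 4*y)/103823 = (20 + 4*y)*(1/103823) = 20/103823 + 4*y/103823)
-3768923 - K(-11*(-5)) = -3768923 - (20/103823 + 4*(-11*(-5))/103823) = -3768923 - (20/103823 + (4/103823)*55) = -3768923 - (20/103823 + 220/103823) = -3768923 - 1*240/103823 = -3768923 - 240/103823 = -391300892869/103823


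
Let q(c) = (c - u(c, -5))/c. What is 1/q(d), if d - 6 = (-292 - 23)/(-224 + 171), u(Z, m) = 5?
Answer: 633/368 ≈ 1.7201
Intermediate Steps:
d = 633/53 (d = 6 + (-292 - 23)/(-224 + 171) = 6 - 315/(-53) = 6 - 315*(-1/53) = 6 + 315/53 = 633/53 ≈ 11.943)
q(c) = (-5 + c)/c (q(c) = (c - 1*5)/c = (c - 5)/c = (-5 + c)/c)
1/q(d) = 1/((-5 + 633/53)/(633/53)) = 1/((53/633)*(368/53)) = 1/(368/633) = 633/368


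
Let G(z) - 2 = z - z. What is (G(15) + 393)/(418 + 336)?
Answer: 395/754 ≈ 0.52387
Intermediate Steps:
G(z) = 2 (G(z) = 2 + (z - z) = 2 + 0 = 2)
(G(15) + 393)/(418 + 336) = (2 + 393)/(418 + 336) = 395/754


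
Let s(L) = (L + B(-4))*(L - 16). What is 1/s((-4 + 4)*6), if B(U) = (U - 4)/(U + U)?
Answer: -1/16 ≈ -0.062500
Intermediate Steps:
B(U) = (-4 + U)/(2*U) (B(U) = (-4 + U)/((2*U)) = (-4 + U)*(1/(2*U)) = (-4 + U)/(2*U))
s(L) = (1 + L)*(-16 + L) (s(L) = (L + (½)*(-4 - 4)/(-4))*(L - 16) = (L + (½)*(-¼)*(-8))*(-16 + L) = (L + 1)*(-16 + L) = (1 + L)*(-16 + L))
1/s((-4 + 4)*6) = 1/(-16 + ((-4 + 4)*6)² - 15*(-4 + 4)*6) = 1/(-16 + (0*6)² - 0*6) = 1/(-16 + 0² - 15*0) = 1/(-16 + 0 + 0) = 1/(-16) = -1/16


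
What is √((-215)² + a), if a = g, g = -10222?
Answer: √36003 ≈ 189.74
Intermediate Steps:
a = -10222
√((-215)² + a) = √((-215)² - 10222) = √(46225 - 10222) = √36003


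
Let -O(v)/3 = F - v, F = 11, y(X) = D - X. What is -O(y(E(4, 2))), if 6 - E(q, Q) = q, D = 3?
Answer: 30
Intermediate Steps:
E(q, Q) = 6 - q
y(X) = 3 - X
O(v) = -33 + 3*v (O(v) = -3*(11 - v) = -33 + 3*v)
-O(y(E(4, 2))) = -(-33 + 3*(3 - (6 - 1*4))) = -(-33 + 3*(3 - (6 - 4))) = -(-33 + 3*(3 - 1*2)) = -(-33 + 3*(3 - 2)) = -(-33 + 3*1) = -(-33 + 3) = -1*(-30) = 30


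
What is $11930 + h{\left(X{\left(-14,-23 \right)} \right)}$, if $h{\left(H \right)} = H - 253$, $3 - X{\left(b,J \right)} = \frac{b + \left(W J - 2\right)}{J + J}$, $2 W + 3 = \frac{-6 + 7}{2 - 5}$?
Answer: $\frac{1611907}{138} \approx 11680.0$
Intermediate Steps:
$W = - \frac{5}{3}$ ($W = - \frac{3}{2} + \frac{\left(-6 + 7\right) \frac{1}{2 - 5}}{2} = - \frac{3}{2} + \frac{1 \frac{1}{-3}}{2} = - \frac{3}{2} + \frac{1 \left(- \frac{1}{3}\right)}{2} = - \frac{3}{2} + \frac{1}{2} \left(- \frac{1}{3}\right) = - \frac{3}{2} - \frac{1}{6} = - \frac{5}{3} \approx -1.6667$)
$X{\left(b,J \right)} = 3 - \frac{-2 + b - \frac{5 J}{3}}{2 J}$ ($X{\left(b,J \right)} = 3 - \frac{b - \left(2 + \frac{5 J}{3}\right)}{J + J} = 3 - \frac{b - \left(2 + \frac{5 J}{3}\right)}{2 J} = 3 - \left(-2 + b - \frac{5 J}{3}\right) \frac{1}{2 J} = 3 - \frac{-2 + b - \frac{5 J}{3}}{2 J}$)
$h{\left(H \right)} = -253 + H$ ($h{\left(H \right)} = H - 253 = -253 + H$)
$11930 + h{\left(X{\left(-14,-23 \right)} \right)} = 11930 - \left(253 - \frac{6 - -42 + 23 \left(-23\right)}{6 \left(-23\right)}\right) = 11930 - \left(253 + \frac{6 + 42 - 529}{138}\right) = 11930 - \left(253 + \frac{1}{138} \left(-481\right)\right) = 11930 + \left(-253 + \frac{481}{138}\right) = 11930 - \frac{34433}{138} = \frac{1611907}{138}$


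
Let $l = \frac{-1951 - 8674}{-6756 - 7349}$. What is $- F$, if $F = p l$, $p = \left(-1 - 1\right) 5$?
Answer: $\frac{21250}{2821} \approx 7.5328$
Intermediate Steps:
$p = -10$ ($p = \left(-2\right) 5 = -10$)
$l = \frac{2125}{2821}$ ($l = - \frac{10625}{-14105} = \left(-10625\right) \left(- \frac{1}{14105}\right) = \frac{2125}{2821} \approx 0.75328$)
$F = - \frac{21250}{2821}$ ($F = \left(-10\right) \frac{2125}{2821} = - \frac{21250}{2821} \approx -7.5328$)
$- F = \left(-1\right) \left(- \frac{21250}{2821}\right) = \frac{21250}{2821}$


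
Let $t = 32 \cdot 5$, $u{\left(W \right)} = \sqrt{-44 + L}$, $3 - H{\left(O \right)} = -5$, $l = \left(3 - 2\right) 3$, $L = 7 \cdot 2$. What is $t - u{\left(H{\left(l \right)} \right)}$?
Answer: $160 - i \sqrt{30} \approx 160.0 - 5.4772 i$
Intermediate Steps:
$L = 14$
$l = 3$ ($l = 1 \cdot 3 = 3$)
$H{\left(O \right)} = 8$ ($H{\left(O \right)} = 3 - -5 = 3 + 5 = 8$)
$u{\left(W \right)} = i \sqrt{30}$ ($u{\left(W \right)} = \sqrt{-44 + 14} = \sqrt{-30} = i \sqrt{30}$)
$t = 160$
$t - u{\left(H{\left(l \right)} \right)} = 160 - i \sqrt{30}$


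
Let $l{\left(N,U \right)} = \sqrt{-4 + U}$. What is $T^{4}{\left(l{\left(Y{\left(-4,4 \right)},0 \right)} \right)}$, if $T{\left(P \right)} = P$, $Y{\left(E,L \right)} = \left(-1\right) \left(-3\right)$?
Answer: $16$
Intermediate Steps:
$Y{\left(E,L \right)} = 3$
$T^{4}{\left(l{\left(Y{\left(-4,4 \right)},0 \right)} \right)} = \left(\sqrt{-4 + 0}\right)^{4} = \left(\sqrt{-4}\right)^{4} = \left(2 i\right)^{4} = 16$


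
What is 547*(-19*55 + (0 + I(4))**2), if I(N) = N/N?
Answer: -571068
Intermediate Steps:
I(N) = 1
547*(-19*55 + (0 + I(4))**2) = 547*(-19*55 + (0 + 1)**2) = 547*(-1045 + 1**2) = 547*(-1045 + 1) = 547*(-1044) = -571068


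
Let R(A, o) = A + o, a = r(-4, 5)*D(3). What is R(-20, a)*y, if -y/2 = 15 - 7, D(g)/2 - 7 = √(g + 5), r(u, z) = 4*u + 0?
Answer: 3904 + 1024*√2 ≈ 5352.2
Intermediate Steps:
r(u, z) = 4*u
D(g) = 14 + 2*√(5 + g) (D(g) = 14 + 2*√(g + 5) = 14 + 2*√(5 + g))
a = -224 - 64*√2 (a = (4*(-4))*(14 + 2*√(5 + 3)) = -16*(14 + 2*√8) = -16*(14 + 2*(2*√2)) = -16*(14 + 4*√2) = -224 - 64*√2 ≈ -314.51)
y = -16 (y = -2*(15 - 7) = -2*8 = -16)
R(-20, a)*y = (-20 + (-224 - 64*√2))*(-16) = (-244 - 64*√2)*(-16) = 3904 + 1024*√2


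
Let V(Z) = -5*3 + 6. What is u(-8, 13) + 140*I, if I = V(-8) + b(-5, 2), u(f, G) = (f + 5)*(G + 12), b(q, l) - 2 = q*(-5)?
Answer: 2445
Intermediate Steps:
V(Z) = -9 (V(Z) = -15 + 6 = -9)
b(q, l) = 2 - 5*q (b(q, l) = 2 + q*(-5) = 2 - 5*q)
u(f, G) = (5 + f)*(12 + G)
I = 18 (I = -9 + (2 - 5*(-5)) = -9 + (2 + 25) = -9 + 27 = 18)
u(-8, 13) + 140*I = (60 + 5*13 + 12*(-8) + 13*(-8)) + 140*18 = (60 + 65 - 96 - 104) + 2520 = -75 + 2520 = 2445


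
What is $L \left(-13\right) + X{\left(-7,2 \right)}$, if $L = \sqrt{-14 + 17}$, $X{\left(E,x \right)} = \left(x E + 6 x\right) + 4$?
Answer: $2 - 13 \sqrt{3} \approx -20.517$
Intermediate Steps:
$X{\left(E,x \right)} = 4 + 6 x + E x$ ($X{\left(E,x \right)} = \left(E x + 6 x\right) + 4 = \left(6 x + E x\right) + 4 = 4 + 6 x + E x$)
$L = \sqrt{3} \approx 1.732$
$L \left(-13\right) + X{\left(-7,2 \right)} = \sqrt{3} \left(-13\right) + \left(4 + 6 \cdot 2 - 14\right) = - 13 \sqrt{3} + \left(4 + 12 - 14\right) = - 13 \sqrt{3} + 2 = 2 - 13 \sqrt{3}$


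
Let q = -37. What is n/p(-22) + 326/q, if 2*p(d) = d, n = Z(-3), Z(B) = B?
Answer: -3475/407 ≈ -8.5381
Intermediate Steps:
n = -3
p(d) = d/2
n/p(-22) + 326/q = -3/((½)*(-22)) + 326/(-37) = -3/(-11) + 326*(-1/37) = -3*(-1/11) - 326/37 = 3/11 - 326/37 = -3475/407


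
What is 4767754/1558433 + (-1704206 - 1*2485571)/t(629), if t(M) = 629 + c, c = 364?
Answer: -6524752359719/1547523969 ≈ -4216.3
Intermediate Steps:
t(M) = 993 (t(M) = 629 + 364 = 993)
4767754/1558433 + (-1704206 - 1*2485571)/t(629) = 4767754/1558433 + (-1704206 - 1*2485571)/993 = 4767754*(1/1558433) + (-1704206 - 2485571)*(1/993) = 4767754/1558433 - 4189777*1/993 = 4767754/1558433 - 4189777/993 = -6524752359719/1547523969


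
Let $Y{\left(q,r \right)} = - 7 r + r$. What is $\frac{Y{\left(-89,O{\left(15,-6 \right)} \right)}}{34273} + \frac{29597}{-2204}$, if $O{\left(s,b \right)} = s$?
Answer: $- \frac{1014576341}{75537692} \approx -13.431$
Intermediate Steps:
$Y{\left(q,r \right)} = - 6 r$
$\frac{Y{\left(-89,O{\left(15,-6 \right)} \right)}}{34273} + \frac{29597}{-2204} = \frac{\left(-6\right) 15}{34273} + \frac{29597}{-2204} = \left(-90\right) \frac{1}{34273} + 29597 \left(- \frac{1}{2204}\right) = - \frac{90}{34273} - \frac{29597}{2204} = - \frac{1014576341}{75537692}$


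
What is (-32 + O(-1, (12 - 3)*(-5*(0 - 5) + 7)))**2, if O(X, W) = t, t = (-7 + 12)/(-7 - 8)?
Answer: 9409/9 ≈ 1045.4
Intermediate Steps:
t = -1/3 (t = 5/(-15) = 5*(-1/15) = -1/3 ≈ -0.33333)
O(X, W) = -1/3
(-32 + O(-1, (12 - 3)*(-5*(0 - 5) + 7)))**2 = (-32 - 1/3)**2 = (-97/3)**2 = 9409/9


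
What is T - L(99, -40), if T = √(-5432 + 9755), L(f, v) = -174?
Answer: 174 + √4323 ≈ 239.75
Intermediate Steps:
T = √4323 ≈ 65.750
T - L(99, -40) = √4323 - 1*(-174) = √4323 + 174 = 174 + √4323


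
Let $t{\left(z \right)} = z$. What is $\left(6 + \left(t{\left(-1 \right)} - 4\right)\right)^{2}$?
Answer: $1$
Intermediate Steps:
$\left(6 + \left(t{\left(-1 \right)} - 4\right)\right)^{2} = \left(6 - 5\right)^{2} = 1^{2} = 1$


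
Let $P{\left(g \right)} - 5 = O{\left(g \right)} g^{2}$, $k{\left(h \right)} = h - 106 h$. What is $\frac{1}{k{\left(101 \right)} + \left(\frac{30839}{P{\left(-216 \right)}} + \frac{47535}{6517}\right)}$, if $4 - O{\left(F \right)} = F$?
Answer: $- \frac{66892606025}{708907971228487} \approx -9.436 \cdot 10^{-5}$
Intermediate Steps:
$O{\left(F \right)} = 4 - F$
$k{\left(h \right)} = - 105 h$
$P{\left(g \right)} = 5 + g^{2} \left(4 - g\right)$ ($P{\left(g \right)} = 5 + \left(4 - g\right) g^{2} = 5 + g^{2} \left(4 - g\right)$)
$\frac{1}{k{\left(101 \right)} + \left(\frac{30839}{P{\left(-216 \right)}} + \frac{47535}{6517}\right)} = \frac{1}{\left(-105\right) 101 + \left(\frac{30839}{5 + \left(-216\right)^{2} \left(4 - -216\right)} + \frac{47535}{6517}\right)} = \frac{1}{-10605 + \left(\frac{30839}{5 + 46656 \left(4 + 216\right)} + 47535 \cdot \frac{1}{6517}\right)} = \frac{1}{-10605 + \left(\frac{30839}{5 + 46656 \cdot 220} + \frac{47535}{6517}\right)} = \frac{1}{-10605 + \left(\frac{30839}{5 + 10264320} + \frac{47535}{6517}\right)} = \frac{1}{-10605 + \left(\frac{30839}{10264325} + \frac{47535}{6517}\right)} = \frac{1}{-10605 + \frac{488115666638}{66892606025}} = \frac{1}{- \frac{708907971228487}{66892606025}} = - \frac{66892606025}{708907971228487}$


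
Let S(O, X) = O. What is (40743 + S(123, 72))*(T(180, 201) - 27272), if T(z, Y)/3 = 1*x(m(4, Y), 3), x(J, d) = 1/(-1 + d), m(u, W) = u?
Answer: -1114436253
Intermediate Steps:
T(z, Y) = 3/2 (T(z, Y) = 3*(1/(-1 + 3)) = 3*(1/2) = 3*(1*(½)) = 3*(½) = 3/2)
(40743 + S(123, 72))*(T(180, 201) - 27272) = (40743 + 123)*(3/2 - 27272) = 40866*(-54541/2) = -1114436253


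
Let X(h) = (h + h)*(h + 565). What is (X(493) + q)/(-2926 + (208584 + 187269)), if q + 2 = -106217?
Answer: 936969/392927 ≈ 2.3846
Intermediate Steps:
q = -106219 (q = -2 - 106217 = -106219)
X(h) = 2*h*(565 + h) (X(h) = (2*h)*(565 + h) = 2*h*(565 + h))
(X(493) + q)/(-2926 + (208584 + 187269)) = (2*493*(565 + 493) - 106219)/(-2926 + (208584 + 187269)) = (2*493*1058 - 106219)/(-2926 + 395853) = (1043188 - 106219)/392927 = 936969*(1/392927) = 936969/392927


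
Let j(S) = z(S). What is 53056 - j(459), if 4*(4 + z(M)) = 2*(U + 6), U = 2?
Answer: 53056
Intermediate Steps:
z(M) = 0 (z(M) = -4 + (2*(2 + 6))/4 = -4 + (2*8)/4 = -4 + (¼)*16 = -4 + 4 = 0)
j(S) = 0
53056 - j(459) = 53056 - 1*0 = 53056 + 0 = 53056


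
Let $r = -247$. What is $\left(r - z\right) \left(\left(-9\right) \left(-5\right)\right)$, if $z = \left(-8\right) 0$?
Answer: $-11115$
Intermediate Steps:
$z = 0$
$\left(r - z\right) \left(\left(-9\right) \left(-5\right)\right) = \left(-247 - 0\right) \left(\left(-9\right) \left(-5\right)\right) = \left(-247 + 0\right) 45 = \left(-247\right) 45 = -11115$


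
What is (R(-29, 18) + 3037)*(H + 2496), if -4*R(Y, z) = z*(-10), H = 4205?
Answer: 20652482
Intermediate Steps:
R(Y, z) = 5*z/2 (R(Y, z) = -z*(-10)/4 = -(-5)*z/2 = 5*z/2)
(R(-29, 18) + 3037)*(H + 2496) = ((5/2)*18 + 3037)*(4205 + 2496) = (45 + 3037)*6701 = 3082*6701 = 20652482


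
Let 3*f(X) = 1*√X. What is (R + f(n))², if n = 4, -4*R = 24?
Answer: 256/9 ≈ 28.444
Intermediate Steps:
R = -6 (R = -¼*24 = -6)
f(X) = √X/3 (f(X) = (1*√X)/3 = √X/3)
(R + f(n))² = (-6 + √4/3)² = (-6 + (⅓)*2)² = (-6 + ⅔)² = (-16/3)² = 256/9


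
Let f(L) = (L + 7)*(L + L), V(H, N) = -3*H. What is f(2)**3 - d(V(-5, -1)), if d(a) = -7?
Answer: 46663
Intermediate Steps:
f(L) = 2*L*(7 + L) (f(L) = (7 + L)*(2*L) = 2*L*(7 + L))
f(2)**3 - d(V(-5, -1)) = (2*2*(7 + 2))**3 - 1*(-7) = (2*2*9)**3 + 7 = 36**3 + 7 = 46656 + 7 = 46663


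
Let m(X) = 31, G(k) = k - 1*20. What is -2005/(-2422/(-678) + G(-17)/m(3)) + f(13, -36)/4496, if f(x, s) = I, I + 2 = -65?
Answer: -47367422593/56195504 ≈ -842.90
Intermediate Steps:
I = -67 (I = -2 - 65 = -67)
f(x, s) = -67
G(k) = -20 + k (G(k) = k - 20 = -20 + k)
-2005/(-2422/(-678) + G(-17)/m(3)) + f(13, -36)/4496 = -2005/(-2422/(-678) + (-20 - 17)/31) - 67/4496 = -2005/(-2422*(-1/678) - 37*1/31) - 67*1/4496 = -2005/(1211/339 - 37/31) - 67/4496 = -2005/24998/10509 - 67/4496 = -2005*10509/24998 - 67/4496 = -21070545/24998 - 67/4496 = -47367422593/56195504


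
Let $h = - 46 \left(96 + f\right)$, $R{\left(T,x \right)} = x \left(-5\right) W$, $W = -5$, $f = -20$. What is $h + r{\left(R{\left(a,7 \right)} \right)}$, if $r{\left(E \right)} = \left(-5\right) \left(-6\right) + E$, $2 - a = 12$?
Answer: $-3291$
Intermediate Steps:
$a = -10$ ($a = 2 - 12 = -10$)
$R{\left(T,x \right)} = 25 x$ ($R{\left(T,x \right)} = x \left(-5\right) \left(-5\right) = - 5 x \left(-5\right) = 25 x$)
$r{\left(E \right)} = 30 + E$
$h = -3496$ ($h = - 46 \left(96 - 20\right) = \left(-46\right) 76 = -3496$)
$h + r{\left(R{\left(a,7 \right)} \right)} = -3496 + \left(30 + 25 \cdot 7\right) = -3496 + \left(30 + 175\right) = -3496 + 205 = -3291$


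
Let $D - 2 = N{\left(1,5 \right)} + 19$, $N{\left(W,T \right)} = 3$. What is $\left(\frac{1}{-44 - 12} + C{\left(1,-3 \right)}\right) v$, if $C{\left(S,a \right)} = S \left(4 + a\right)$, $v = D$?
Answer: $\frac{165}{7} \approx 23.571$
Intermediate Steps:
$D = 24$ ($D = 2 + \left(3 + 19\right) = 2 + 22 = 24$)
$v = 24$
$\left(\frac{1}{-44 - 12} + C{\left(1,-3 \right)}\right) v = \left(\frac{1}{-44 - 12} + 1 \left(4 - 3\right)\right) 24 = \left(\frac{1}{-56} + 1 \cdot 1\right) 24 = \left(- \frac{1}{56} + 1\right) 24 = \frac{55}{56} \cdot 24 = \frac{165}{7}$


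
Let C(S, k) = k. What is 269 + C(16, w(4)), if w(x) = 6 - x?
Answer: 271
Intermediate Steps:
269 + C(16, w(4)) = 269 + (6 - 1*4) = 269 + (6 - 4) = 269 + 2 = 271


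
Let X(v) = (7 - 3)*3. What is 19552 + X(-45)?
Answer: 19564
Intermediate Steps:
X(v) = 12 (X(v) = 4*3 = 12)
19552 + X(-45) = 19552 + 12 = 19564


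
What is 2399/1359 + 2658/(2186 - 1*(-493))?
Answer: 3346381/1213587 ≈ 2.7574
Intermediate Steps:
2399/1359 + 2658/(2186 - 1*(-493)) = 2399*(1/1359) + 2658/(2186 + 493) = 2399/1359 + 2658/2679 = 2399/1359 + 2658*(1/2679) = 2399/1359 + 886/893 = 3346381/1213587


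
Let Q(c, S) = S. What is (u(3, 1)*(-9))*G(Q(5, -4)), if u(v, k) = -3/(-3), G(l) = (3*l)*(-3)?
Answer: -324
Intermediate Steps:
G(l) = -9*l
u(v, k) = 1 (u(v, k) = -3*(-1/3) = 1)
(u(3, 1)*(-9))*G(Q(5, -4)) = (1*(-9))*(-9*(-4)) = -9*36 = -324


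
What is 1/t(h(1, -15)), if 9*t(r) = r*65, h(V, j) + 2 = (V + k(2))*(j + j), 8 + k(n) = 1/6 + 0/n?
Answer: 9/13195 ≈ 0.00068208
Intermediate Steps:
k(n) = -47/6 (k(n) = -8 + (1/6 + 0/n) = -8 + (1*(⅙) + 0) = -8 + (⅙ + 0) = -8 + ⅙ = -47/6)
h(V, j) = -2 + 2*j*(-47/6 + V) (h(V, j) = -2 + (V - 47/6)*(j + j) = -2 + (-47/6 + V)*(2*j) = -2 + 2*j*(-47/6 + V))
t(r) = 65*r/9 (t(r) = (r*65)/9 = (65*r)/9 = 65*r/9)
1/t(h(1, -15)) = 1/(65*(-2 - 47/3*(-15) + 2*1*(-15))/9) = 1/(65*(-2 + 235 - 30)/9) = 1/((65/9)*203) = 1/(13195/9) = 9/13195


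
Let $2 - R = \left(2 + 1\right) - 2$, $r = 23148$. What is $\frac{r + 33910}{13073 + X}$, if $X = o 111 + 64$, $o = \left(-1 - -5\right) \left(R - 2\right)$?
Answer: $\frac{57058}{12693} \approx 4.4952$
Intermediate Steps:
$R = 1$ ($R = 2 - \left(\left(2 + 1\right) - 2\right) = 2 - \left(3 - 2\right) = 2 - 1 = 1$)
$o = -4$ ($o = \left(-1 - -5\right) \left(1 - 2\right) = \left(-1 + 5\right) \left(-1\right) = 4 \left(-1\right) = -4$)
$X = -380$ ($X = \left(-4\right) 111 + 64 = -444 + 64 = -380$)
$\frac{r + 33910}{13073 + X} = \frac{23148 + 33910}{13073 - 380} = \frac{57058}{12693}$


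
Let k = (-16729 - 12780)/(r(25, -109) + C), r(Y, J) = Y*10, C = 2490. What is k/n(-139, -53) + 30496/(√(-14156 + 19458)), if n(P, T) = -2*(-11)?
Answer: -29509/60280 + 15248*√5302/2651 ≈ 418.33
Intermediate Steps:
r(Y, J) = 10*Y
n(P, T) = 22
k = -29509/2740 (k = (-16729 - 12780)/(10*25 + 2490) = -29509/(250 + 2490) = -29509/2740 ≈ -10.770)
k/n(-139, -53) + 30496/(√(-14156 + 19458)) = -29509/2740/22 + 30496/(√(-14156 + 19458)) = -29509/2740*1/22 + 30496/(√5302) = -29509/60280 + 30496*(√5302/5302) = -29509/60280 + 15248*√5302/2651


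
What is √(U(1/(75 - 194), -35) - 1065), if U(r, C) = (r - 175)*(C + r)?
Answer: √71679651/119 ≈ 71.146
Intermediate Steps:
U(r, C) = (-175 + r)*(C + r)
√(U(1/(75 - 194), -35) - 1065) = √(((1/(75 - 194))² - 175*(-35) - 175/(75 - 194) - 35/(75 - 194)) - 1065) = √(((1/(-119))² + 6125 - 175/(-119) - 35/(-119)) - 1065) = √(((-1/119)² + 6125 - 175*(-1/119) - 35*(-1/119)) - 1065) = √((1/14161 + 6125 + 25/17 + 5/17) - 1065) = √(86761116/14161 - 1065) = √(71679651/14161) = √71679651/119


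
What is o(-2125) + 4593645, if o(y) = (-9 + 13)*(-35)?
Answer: 4593505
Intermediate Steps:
o(y) = -140 (o(y) = 4*(-35) = -140)
o(-2125) + 4593645 = -140 + 4593645 = 4593505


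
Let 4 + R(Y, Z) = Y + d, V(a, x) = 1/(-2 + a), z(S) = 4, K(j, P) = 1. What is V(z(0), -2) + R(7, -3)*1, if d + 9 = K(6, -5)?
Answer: -9/2 ≈ -4.5000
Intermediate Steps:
d = -8 (d = -9 + 1 = -8)
R(Y, Z) = -12 + Y (R(Y, Z) = -4 + (Y - 8) = -4 + (-8 + Y) = -12 + Y)
V(z(0), -2) + R(7, -3)*1 = 1/(-2 + 4) + (-12 + 7)*1 = 1/2 - 5*1 = ½ - 5 = -9/2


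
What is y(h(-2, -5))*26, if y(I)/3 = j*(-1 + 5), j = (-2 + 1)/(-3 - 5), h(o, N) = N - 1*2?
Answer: 39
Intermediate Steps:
h(o, N) = -2 + N (h(o, N) = N - 2 = -2 + N)
j = 1/8 (j = -1/(-8) = -1*(-1/8) = 1/8 ≈ 0.12500)
y(I) = 3/2 (y(I) = 3*((-1 + 5)/8) = 3*((1/8)*4) = 3*(1/2) = 3/2)
y(h(-2, -5))*26 = (3/2)*26 = 39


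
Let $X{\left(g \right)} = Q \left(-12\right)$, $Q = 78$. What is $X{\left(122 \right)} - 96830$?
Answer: $-97766$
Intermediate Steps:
$X{\left(g \right)} = -936$ ($X{\left(g \right)} = 78 \left(-12\right) = -936$)
$X{\left(122 \right)} - 96830 = -936 - 96830 = -97766$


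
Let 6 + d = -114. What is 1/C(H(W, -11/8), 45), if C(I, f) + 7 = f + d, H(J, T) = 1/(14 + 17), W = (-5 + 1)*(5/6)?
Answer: -1/82 ≈ -0.012195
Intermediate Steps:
d = -120 (d = -6 - 114 = -120)
W = -10/3 (W = -20/6 = -4*5/6 = -10/3 ≈ -3.3333)
H(J, T) = 1/31
C(I, f) = -127 + f (C(I, f) = -7 + (f - 120) = -7 + (-120 + f) = -127 + f)
1/C(H(W, -11/8), 45) = 1/(-127 + 45) = 1/(-82) = -1/82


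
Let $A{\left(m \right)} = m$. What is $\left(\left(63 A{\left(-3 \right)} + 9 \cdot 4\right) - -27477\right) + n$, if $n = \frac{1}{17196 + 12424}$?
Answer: $\frac{809336881}{29620} \approx 27324.0$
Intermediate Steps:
$n = \frac{1}{29620} \approx 3.3761 \cdot 10^{-5}$
$\left(\left(63 A{\left(-3 \right)} + 9 \cdot 4\right) - -27477\right) + n = \left(\left(63 \left(-3\right) + 9 \cdot 4\right) - -27477\right) + \frac{1}{29620} = \left(\left(-189 + 36\right) + 27477\right) + \frac{1}{29620} = \left(-153 + 27477\right) + \frac{1}{29620} = 27324 + \frac{1}{29620} = \frac{809336881}{29620}$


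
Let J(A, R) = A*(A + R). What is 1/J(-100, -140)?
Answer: 1/24000 ≈ 4.1667e-5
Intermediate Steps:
1/J(-100, -140) = 1/(-100*(-100 - 140)) = 1/(-100*(-240)) = 1/24000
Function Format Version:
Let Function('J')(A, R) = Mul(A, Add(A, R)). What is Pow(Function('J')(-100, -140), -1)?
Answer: Rational(1, 24000) ≈ 4.1667e-5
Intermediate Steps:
Pow(Function('J')(-100, -140), -1) = Pow(Mul(-100, Add(-100, -140)), -1) = Pow(Mul(-100, -240), -1) = Pow(24000, -1) = Rational(1, 24000)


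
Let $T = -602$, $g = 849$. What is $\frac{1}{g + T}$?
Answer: $\frac{1}{247} \approx 0.0040486$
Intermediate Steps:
$\frac{1}{g + T} = \frac{1}{849 - 602} = \frac{1}{247}$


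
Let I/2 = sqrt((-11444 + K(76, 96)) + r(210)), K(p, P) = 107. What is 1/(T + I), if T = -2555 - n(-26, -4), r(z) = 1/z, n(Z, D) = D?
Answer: -267855/688059643 - I*sqrt(499961490)/688059643 ≈ -0.00038929 - 3.2497e-5*I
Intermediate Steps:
I = I*sqrt(499961490)/105 (I = 2*sqrt((-11444 + 107) + 1/210) = 2*sqrt(-11337 + 1/210) = 2*sqrt(-2380769/210) = 2*(I*sqrt(499961490)/210) = I*sqrt(499961490)/105 ≈ 212.95*I)
T = -2551 (T = -2555 - 1*(-4) = -2555 + 4 = -2551)
1/(T + I) = 1/(-2551 + I*sqrt(499961490)/105)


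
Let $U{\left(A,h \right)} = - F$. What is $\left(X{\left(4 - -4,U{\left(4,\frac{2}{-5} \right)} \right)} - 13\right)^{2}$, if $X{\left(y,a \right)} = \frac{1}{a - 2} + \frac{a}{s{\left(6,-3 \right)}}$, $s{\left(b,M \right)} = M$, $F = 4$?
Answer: $\frac{5041}{36} \approx 140.03$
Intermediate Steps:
$U{\left(A,h \right)} = -4$ ($U{\left(A,h \right)} = \left(-1\right) 4 = -4$)
$X{\left(y,a \right)} = \frac{1}{-2 + a} - \frac{a}{3}$ ($X{\left(y,a \right)} = \frac{1}{a - 2} + \frac{a}{-3} = \frac{1}{-2 + a} + a \left(- \frac{1}{3}\right) = \frac{1}{-2 + a} - \frac{a}{3}$)
$\left(X{\left(4 - -4,U{\left(4,\frac{2}{-5} \right)} \right)} - 13\right)^{2} = \left(\frac{3 - \left(-4\right)^{2} + 2 \left(-4\right)}{3 \left(-2 - 4\right)} - 13\right)^{2} = \left(\frac{3 - 16 - 8}{3 \left(-6\right)} - 13\right)^{2} = \left(\frac{1}{3} \left(- \frac{1}{6}\right) \left(3 - 16 - 8\right) - 13\right)^{2} = \left(\frac{1}{3} \left(- \frac{1}{6}\right) \left(-21\right) - 13\right)^{2} = \left(\frac{7}{6} - 13\right)^{2} = \left(- \frac{71}{6}\right)^{2} = \frac{5041}{36}$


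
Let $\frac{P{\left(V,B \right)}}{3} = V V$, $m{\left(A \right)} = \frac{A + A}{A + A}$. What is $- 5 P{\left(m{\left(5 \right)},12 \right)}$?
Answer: $-15$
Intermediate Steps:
$m{\left(A \right)} = 1$ ($m{\left(A \right)} = \frac{2 A}{2 A} = 2 A \frac{1}{2 A} = 1$)
$P{\left(V,B \right)} = 3 V^{2}$ ($P{\left(V,B \right)} = 3 V V = 3 V^{2}$)
$- 5 P{\left(m{\left(5 \right)},12 \right)} = - 5 \cdot 3 \cdot 1^{2} = - 5 \cdot 3 \cdot 1 = \left(-5\right) 3 = -15$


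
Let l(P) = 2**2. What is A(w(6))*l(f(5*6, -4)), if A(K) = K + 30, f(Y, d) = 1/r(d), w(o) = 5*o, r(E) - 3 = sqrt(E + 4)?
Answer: 240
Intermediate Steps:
r(E) = 3 + sqrt(4 + E) (r(E) = 3 + sqrt(E + 4) = 3 + sqrt(4 + E))
f(Y, d) = 1/(3 + sqrt(4 + d))
A(K) = 30 + K
l(P) = 4
A(w(6))*l(f(5*6, -4)) = (30 + 5*6)*4 = (30 + 30)*4 = 60*4 = 240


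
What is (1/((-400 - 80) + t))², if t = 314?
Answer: 1/27556 ≈ 3.6290e-5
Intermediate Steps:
(1/((-400 - 80) + t))² = (1/((-400 - 80) + 314))² = (1/(-480 + 314))² = (1/(-166))² = (-1/166)² = 1/27556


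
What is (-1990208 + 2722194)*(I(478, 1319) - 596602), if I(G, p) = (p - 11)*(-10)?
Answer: -446278688452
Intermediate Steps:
I(G, p) = 110 - 10*p (I(G, p) = (-11 + p)*(-10) = 110 - 10*p)
(-1990208 + 2722194)*(I(478, 1319) - 596602) = (-1990208 + 2722194)*((110 - 10*1319) - 596602) = 731986*((110 - 13190) - 596602) = 731986*(-13080 - 596602) = 731986*(-609682) = -446278688452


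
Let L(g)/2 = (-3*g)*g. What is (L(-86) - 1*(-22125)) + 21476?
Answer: -775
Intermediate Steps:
L(g) = -6*g² (L(g) = 2*((-3*g)*g) = 2*(-3*g²) = -6*g²)
(L(-86) - 1*(-22125)) + 21476 = (-6*(-86)² - 1*(-22125)) + 21476 = (-6*7396 + 22125) + 21476 = (-44376 + 22125) + 21476 = -22251 + 21476 = -775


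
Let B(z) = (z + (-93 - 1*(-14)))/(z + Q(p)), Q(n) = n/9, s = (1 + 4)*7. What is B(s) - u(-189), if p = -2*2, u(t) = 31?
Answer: -10037/311 ≈ -32.273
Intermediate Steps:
p = -4
s = 35 (s = 5*7 = 35)
Q(n) = n/9 (Q(n) = n*(1/9) = n/9)
B(z) = (-79 + z)/(-4/9 + z) (B(z) = (z + (-93 - 1*(-14)))/(z + (1/9)*(-4)) = (z + (-93 + 14))/(z - 4/9) = (z - 79)/(-4/9 + z) = (-79 + z)/(-4/9 + z))
B(s) - u(-189) = 9*(-79 + 35)/(-4 + 9*35) - 1*31 = 9*(-44)/(-4 + 315) - 31 = 9*(-44)/311 - 31 = 9*(1/311)*(-44) - 31 = -396/311 - 31 = -10037/311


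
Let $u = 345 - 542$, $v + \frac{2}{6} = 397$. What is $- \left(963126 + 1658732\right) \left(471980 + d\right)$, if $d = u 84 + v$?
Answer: $- \frac{3585354108988}{3} \approx -1.1951 \cdot 10^{12}$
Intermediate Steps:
$v = \frac{1190}{3}$ ($v = - \frac{1}{3} + 397 = \frac{1190}{3} \approx 396.67$)
$u = -197$
$d = - \frac{48454}{3}$ ($d = \left(-197\right) 84 + \frac{1190}{3} = -16548 + \frac{1190}{3} = - \frac{48454}{3} \approx -16151.0$)
$- \left(963126 + 1658732\right) \left(471980 + d\right) = - \left(963126 + 1658732\right) \left(471980 - \frac{48454}{3}\right) = - \frac{2621858 \cdot 1367486}{3} = \left(-1\right) \frac{3585354108988}{3} = - \frac{3585354108988}{3}$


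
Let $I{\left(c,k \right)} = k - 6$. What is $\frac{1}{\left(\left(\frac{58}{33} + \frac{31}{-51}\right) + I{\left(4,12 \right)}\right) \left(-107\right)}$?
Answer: $- \frac{187}{143059} \approx -0.0013072$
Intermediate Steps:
$I{\left(c,k \right)} = -6 + k$
$\frac{1}{\left(\left(\frac{58}{33} + \frac{31}{-51}\right) + I{\left(4,12 \right)}\right) \left(-107\right)} = \frac{1}{\left(\left(\frac{58}{33} + \frac{31}{-51}\right) + \left(-6 + 12\right)\right) \left(-107\right)} = \frac{1}{\left(\left(58 \cdot \frac{1}{33} + 31 \left(- \frac{1}{51}\right)\right) + 6\right) \left(-107\right)} = \frac{1}{\left(\left(\frac{58}{33} - \frac{31}{51}\right) + 6\right) \left(-107\right)} = \frac{1}{\left(\frac{215}{187} + 6\right) \left(-107\right)} = \frac{1}{\frac{1337}{187} \left(-107\right)} = \frac{1}{- \frac{143059}{187}} = - \frac{187}{143059}$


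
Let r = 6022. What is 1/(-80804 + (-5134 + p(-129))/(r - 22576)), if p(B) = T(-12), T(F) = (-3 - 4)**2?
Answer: -5518/445874777 ≈ -1.2376e-5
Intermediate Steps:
T(F) = 49 (T(F) = (-7)**2 = 49)
p(B) = 49
1/(-80804 + (-5134 + p(-129))/(r - 22576)) = 1/(-80804 + (-5134 + 49)/(6022 - 22576)) = 1/(-80804 - 5085/(-16554)) = 1/(-80804 - 5085*(-1/16554)) = 1/(-80804 + 1695/5518) = 1/(-445874777/5518) = -5518/445874777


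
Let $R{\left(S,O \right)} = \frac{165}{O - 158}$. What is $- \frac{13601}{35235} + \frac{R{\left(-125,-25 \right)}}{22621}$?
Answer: $- \frac{647231014}{1676555415} \approx -0.38605$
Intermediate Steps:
$R{\left(S,O \right)} = \frac{165}{-158 + O}$
$- \frac{13601}{35235} + \frac{R{\left(-125,-25 \right)}}{22621} = - \frac{13601}{35235} + \frac{165 \frac{1}{-158 - 25}}{22621} = \left(-13601\right) \frac{1}{35235} + \frac{165}{-183} \cdot \frac{1}{22621} = - \frac{469}{1215} + 165 \left(- \frac{1}{183}\right) \frac{1}{22621} = - \frac{469}{1215} - \frac{55}{1379881} = - \frac{647231014}{1676555415}$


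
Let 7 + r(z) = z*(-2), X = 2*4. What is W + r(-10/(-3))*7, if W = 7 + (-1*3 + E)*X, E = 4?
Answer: -242/3 ≈ -80.667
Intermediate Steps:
X = 8
W = 15 (W = 7 + (-1*3 + 4)*8 = 7 + (-3 + 4)*8 = 7 + 1*8 = 7 + 8 = 15)
r(z) = -7 - 2*z (r(z) = -7 + z*(-2) = -7 - 2*z)
W + r(-10/(-3))*7 = 15 + (-7 - (-20)/(-3))*7 = 15 + (-7 - (-20)*(-1)/3)*7 = 15 + (-7 - 2*10/3)*7 = 15 + (-7 - 20/3)*7 = 15 - 41/3*7 = 15 - 287/3 = -242/3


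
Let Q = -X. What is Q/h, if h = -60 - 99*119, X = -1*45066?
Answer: -15022/3947 ≈ -3.8059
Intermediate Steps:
X = -45066
Q = 45066 (Q = -1*(-45066) = 45066)
h = -11841 (h = -60 - 11781 = -11841)
Q/h = 45066/(-11841) = 45066*(-1/11841) = -15022/3947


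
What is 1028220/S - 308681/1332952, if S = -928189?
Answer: -1657082214149/1237231383928 ≈ -1.3393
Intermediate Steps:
1028220/S - 308681/1332952 = 1028220/(-928189) - 308681/1332952 = 1028220*(-1/928189) - 308681*1/1332952 = -1028220/928189 - 308681/1332952 = -1657082214149/1237231383928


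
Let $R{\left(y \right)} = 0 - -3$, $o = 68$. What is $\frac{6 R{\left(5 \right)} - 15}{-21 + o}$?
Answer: $\frac{3}{47} \approx 0.06383$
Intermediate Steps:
$R{\left(y \right)} = 3$ ($R{\left(y \right)} = 0 + 3 = 3$)
$\frac{6 R{\left(5 \right)} - 15}{-21 + o} = \frac{6 \cdot 3 - 15}{-21 + 68} = \frac{18 - 15}{47} = 3 \cdot \frac{1}{47} = \frac{3}{47}$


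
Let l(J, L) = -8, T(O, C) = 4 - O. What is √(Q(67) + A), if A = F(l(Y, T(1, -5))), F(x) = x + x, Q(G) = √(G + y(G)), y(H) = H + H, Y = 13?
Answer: √(-16 + √201) ≈ 1.35*I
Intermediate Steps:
y(H) = 2*H
Q(G) = √3*√G (Q(G) = √(G + 2*G) = √(3*G) = √3*√G)
F(x) = 2*x
A = -16 (A = 2*(-8) = -16)
√(Q(67) + A) = √(√3*√67 - 16) = √(√201 - 16) = √(-16 + √201)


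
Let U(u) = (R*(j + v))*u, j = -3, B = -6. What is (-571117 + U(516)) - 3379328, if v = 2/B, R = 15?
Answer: -3976245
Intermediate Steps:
v = -⅓ (v = 2/(-6) = 2*(-⅙) = -⅓ ≈ -0.33333)
U(u) = -50*u (U(u) = (15*(-3 - ⅓))*u = (15*(-10/3))*u = -50*u)
(-571117 + U(516)) - 3379328 = (-571117 - 50*516) - 3379328 = (-571117 - 25800) - 3379328 = -596917 - 3379328 = -3976245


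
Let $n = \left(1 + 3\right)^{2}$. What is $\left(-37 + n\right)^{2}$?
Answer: $441$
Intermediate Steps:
$n = 16$ ($n = 4^{2} = 16$)
$\left(-37 + n\right)^{2} = \left(-37 + 16\right)^{2} = \left(-21\right)^{2} = 441$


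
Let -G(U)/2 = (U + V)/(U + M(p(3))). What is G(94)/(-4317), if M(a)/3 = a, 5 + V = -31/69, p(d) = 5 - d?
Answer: 611/1489365 ≈ 0.00041024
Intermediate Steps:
V = -376/69 (V = -5 - 31/69 = -376/69 ≈ -5.4493)
M(a) = 3*a
G(U) = -2*(-376/69 + U)/(6 + U) (G(U) = -2*(U - 376/69)/(U + 3*(5 - 1*3)) = -2*(-376/69 + U)/(U + 3*(5 - 3)) = -2*(-376/69 + U)/(U + 3*2) = -2*(-376/69 + U)/(U + 6) = -2*(-376/69 + U)/(6 + U))
G(94)/(-4317) = (2*(376 - 69*94)/(69*(6 + 94)))/(-4317) = ((2/69)*(376 - 6486)/100)*(-1/4317) = ((2/69)*(1/100)*(-6110))*(-1/4317) = -611/345*(-1/4317) = 611/1489365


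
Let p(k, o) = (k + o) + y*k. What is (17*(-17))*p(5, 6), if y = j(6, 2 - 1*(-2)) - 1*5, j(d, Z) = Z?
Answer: -1734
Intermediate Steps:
y = -1 (y = (2 - 1*(-2)) - 1*5 = (2 + 2) - 5 = 4 - 5 = -1)
p(k, o) = o (p(k, o) = (k + o) - k = o)
(17*(-17))*p(5, 6) = (17*(-17))*6 = -289*6 = -1734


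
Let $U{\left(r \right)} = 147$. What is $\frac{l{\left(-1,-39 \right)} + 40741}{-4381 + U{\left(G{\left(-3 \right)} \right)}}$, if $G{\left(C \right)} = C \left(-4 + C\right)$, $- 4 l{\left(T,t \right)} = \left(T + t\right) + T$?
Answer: $- \frac{163005}{16936} \approx -9.6248$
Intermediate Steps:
$l{\left(T,t \right)} = - \frac{T}{2} - \frac{t}{4}$ ($l{\left(T,t \right)} = - \frac{\left(T + t\right) + T}{4} = - \frac{t + 2 T}{4} = - \frac{T}{2} - \frac{t}{4}$)
$\frac{l{\left(-1,-39 \right)} + 40741}{-4381 + U{\left(G{\left(-3 \right)} \right)}} = \frac{\left(\left(- \frac{1}{2}\right) \left(-1\right) - - \frac{39}{4}\right) + 40741}{-4381 + 147} = \frac{\left(\frac{1}{2} + \frac{39}{4}\right) + 40741}{-4234} = \left(\frac{41}{4} + 40741\right) \left(- \frac{1}{4234}\right) = \frac{163005}{4} \left(- \frac{1}{4234}\right) = - \frac{163005}{16936}$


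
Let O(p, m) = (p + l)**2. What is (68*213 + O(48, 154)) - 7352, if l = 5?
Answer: 9941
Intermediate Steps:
O(p, m) = (5 + p)**2 (O(p, m) = (p + 5)**2 = (5 + p)**2)
(68*213 + O(48, 154)) - 7352 = (68*213 + (5 + 48)**2) - 7352 = (14484 + 53**2) - 7352 = (14484 + 2809) - 7352 = 17293 - 7352 = 9941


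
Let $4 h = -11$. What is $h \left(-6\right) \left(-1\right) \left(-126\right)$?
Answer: $2079$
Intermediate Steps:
$h = - \frac{11}{4}$ ($h = \frac{1}{4} \left(-11\right) = - \frac{11}{4} \approx -2.75$)
$h \left(-6\right) \left(-1\right) \left(-126\right) = \left(- \frac{11}{4}\right) \left(-6\right) \left(-1\right) \left(-126\right) = \frac{33}{2} \left(-1\right) \left(-126\right) = \left(- \frac{33}{2}\right) \left(-126\right) = 2079$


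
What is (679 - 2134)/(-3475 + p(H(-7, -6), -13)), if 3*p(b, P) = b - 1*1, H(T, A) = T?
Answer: 4365/10433 ≈ 0.41838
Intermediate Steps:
p(b, P) = -1/3 + b/3 (p(b, P) = (b - 1*1)/3 = (b - 1)/3 = (-1 + b)/3 = -1/3 + b/3)
(679 - 2134)/(-3475 + p(H(-7, -6), -13)) = (679 - 2134)/(-3475 + (-1/3 + (1/3)*(-7))) = -1455/(-3475 + (-1/3 - 7/3)) = -1455/(-3475 - 8/3) = -1455/(-10433/3) = -1455*(-3/10433) = 4365/10433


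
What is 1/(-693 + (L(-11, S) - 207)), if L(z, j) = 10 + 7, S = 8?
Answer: -1/883 ≈ -0.0011325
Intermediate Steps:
L(z, j) = 17
1/(-693 + (L(-11, S) - 207)) = 1/(-693 + (17 - 207)) = 1/(-693 - 190) = 1/(-883) = -1/883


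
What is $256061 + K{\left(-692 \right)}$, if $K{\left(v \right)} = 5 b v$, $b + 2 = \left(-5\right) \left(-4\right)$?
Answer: $193781$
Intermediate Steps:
$b = 18$ ($b = -2 - -20 = -2 + 20 = 18$)
$K{\left(v \right)} = 90 v$ ($K{\left(v \right)} = 5 \cdot 18 v = 90 v$)
$256061 + K{\left(-692 \right)} = 256061 + 90 \left(-692\right) = 256061 - 62280 = 193781$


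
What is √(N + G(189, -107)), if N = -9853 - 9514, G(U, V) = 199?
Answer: 4*I*√1198 ≈ 138.45*I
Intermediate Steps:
N = -19367
√(N + G(189, -107)) = √(-19367 + 199) = √(-19168) = 4*I*√1198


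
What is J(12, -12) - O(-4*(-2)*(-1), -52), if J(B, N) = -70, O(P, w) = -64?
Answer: -6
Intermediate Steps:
J(12, -12) - O(-4*(-2)*(-1), -52) = -70 - 1*(-64) = -70 + 64 = -6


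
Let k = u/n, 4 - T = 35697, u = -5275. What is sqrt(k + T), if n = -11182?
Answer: I*sqrt(4462891081882)/11182 ≈ 188.92*I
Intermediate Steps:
T = -35693 (T = 4 - 1*35697 = 4 - 35697 = -35693)
k = 5275/11182 (k = -5275/(-11182) = -5275*(-1/11182) = 5275/11182 ≈ 0.47174)
sqrt(k + T) = sqrt(5275/11182 - 35693) = sqrt(-399113851/11182) = I*sqrt(4462891081882)/11182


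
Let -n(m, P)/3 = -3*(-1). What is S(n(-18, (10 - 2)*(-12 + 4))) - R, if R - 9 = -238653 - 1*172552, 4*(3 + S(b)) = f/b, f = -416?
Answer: 3700841/9 ≈ 4.1120e+5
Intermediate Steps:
n(m, P) = -9 (n(m, P) = -(-9)*(-1) = -3*3 = -9)
S(b) = -3 - 104/b (S(b) = -3 + (-416/b)/4 = -3 - 104/b)
R = -411196 (R = 9 + (-238653 - 1*172552) = 9 + (-238653 - 172552) = 9 - 411205 = -411196)
S(n(-18, (10 - 2)*(-12 + 4))) - R = (-3 - 104/(-9)) - 1*(-411196) = (-3 - 104*(-1/9)) + 411196 = (-3 + 104/9) + 411196 = 77/9 + 411196 = 3700841/9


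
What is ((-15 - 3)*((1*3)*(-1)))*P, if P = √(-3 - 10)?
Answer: 54*I*√13 ≈ 194.7*I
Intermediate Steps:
P = I*√13 (P = √(-13) = I*√13 ≈ 3.6056*I)
((-15 - 3)*((1*3)*(-1)))*P = ((-15 - 3)*((1*3)*(-1)))*(I*√13) = (-54*(-1))*(I*√13) = (-18*(-3))*(I*√13) = 54*(I*√13) = 54*I*√13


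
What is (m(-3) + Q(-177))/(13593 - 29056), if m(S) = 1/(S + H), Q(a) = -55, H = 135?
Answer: 1037/291588 ≈ 0.0035564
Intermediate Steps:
m(S) = 1/(135 + S) (m(S) = 1/(S + 135) = 1/(135 + S))
(m(-3) + Q(-177))/(13593 - 29056) = (1/(135 - 3) - 55)/(13593 - 29056) = (1/132 - 55)/(-15463) = (1/132 - 55)*(-1/15463) = -7259/132*(-1/15463) = 1037/291588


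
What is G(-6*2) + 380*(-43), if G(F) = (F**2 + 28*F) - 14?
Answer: -16546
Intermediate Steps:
G(F) = -14 + F**2 + 28*F
G(-6*2) + 380*(-43) = (-14 + (-6*2)**2 + 28*(-6*2)) + 380*(-43) = (-14 + (-12)**2 + 28*(-12)) - 16340 = (-14 + 144 - 336) - 16340 = -206 - 16340 = -16546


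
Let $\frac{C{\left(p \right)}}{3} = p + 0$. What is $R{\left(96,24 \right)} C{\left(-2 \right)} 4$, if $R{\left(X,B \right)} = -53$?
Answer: $1272$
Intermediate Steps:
$C{\left(p \right)} = 3 p$ ($C{\left(p \right)} = 3 \left(p + 0\right) = 3 p$)
$R{\left(96,24 \right)} C{\left(-2 \right)} 4 = - 53 \cdot 3 \left(-2\right) 4 = - 53 \left(\left(-6\right) 4\right) = \left(-53\right) \left(-24\right) = 1272$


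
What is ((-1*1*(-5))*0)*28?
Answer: 0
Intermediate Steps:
((-1*1*(-5))*0)*28 = (-1*(-5)*0)*28 = (5*0)*28 = 0*28 = 0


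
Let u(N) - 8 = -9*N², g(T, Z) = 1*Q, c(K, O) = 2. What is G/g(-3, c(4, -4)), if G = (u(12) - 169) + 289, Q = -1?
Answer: 1168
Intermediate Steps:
g(T, Z) = -1 (g(T, Z) = 1*(-1) = -1)
u(N) = 8 - 9*N²
G = -1168 (G = ((8 - 9*12²) - 169) + 289 = ((8 - 9*144) - 169) + 289 = ((8 - 1296) - 169) + 289 = (-1288 - 169) + 289 = -1457 + 289 = -1168)
G/g(-3, c(4, -4)) = -1168/(-1) = -1168*(-1) = 1168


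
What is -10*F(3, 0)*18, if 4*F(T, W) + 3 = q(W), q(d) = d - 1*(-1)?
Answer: 90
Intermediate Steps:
q(d) = 1 + d (q(d) = d + 1 = 1 + d)
F(T, W) = -1/2 + W/4 (F(T, W) = -3/4 + (1 + W)/4 = -3/4 + (1/4 + W/4) = -1/2 + W/4)
-10*F(3, 0)*18 = -10*(-1/2 + (1/4)*0)*18 = -10*(-1/2 + 0)*18 = -10*(-1/2)*18 = 5*18 = 90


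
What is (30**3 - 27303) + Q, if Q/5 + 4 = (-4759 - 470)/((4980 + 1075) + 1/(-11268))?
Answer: -22332161557/68227739 ≈ -327.32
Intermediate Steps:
Q = -1659156640/68227739 (Q = -20 + 5*((-4759 - 470)/((4980 + 1075) + 1/(-11268))) = -20 + 5*(-5229/(6055 - 1/11268)) = -20 + 5*(-5229/68227739/11268) = -20 + 5*(-5229*11268/68227739) = -20 + 5*(-58920372/68227739) = -20 - 294601860/68227739 = -1659156640/68227739 ≈ -24.318)
(30**3 - 27303) + Q = (30**3 - 27303) - 1659156640/68227739 = (27000 - 27303) - 1659156640/68227739 = -303 - 1659156640/68227739 = -22332161557/68227739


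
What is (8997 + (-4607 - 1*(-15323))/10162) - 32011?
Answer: -116928776/5081 ≈ -23013.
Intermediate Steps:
(8997 + (-4607 - 1*(-15323))/10162) - 32011 = (8997 + (-4607 + 15323)*(1/10162)) - 32011 = (8997 + 10716*(1/10162)) - 32011 = (8997 + 5358/5081) - 32011 = 45719115/5081 - 32011 = -116928776/5081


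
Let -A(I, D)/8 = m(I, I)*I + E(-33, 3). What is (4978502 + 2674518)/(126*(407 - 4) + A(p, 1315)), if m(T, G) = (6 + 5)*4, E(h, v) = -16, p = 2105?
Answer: -3826510/345027 ≈ -11.090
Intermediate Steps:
m(T, G) = 44 (m(T, G) = 11*4 = 44)
A(I, D) = 128 - 352*I (A(I, D) = -8*(44*I - 16) = -8*(-16 + 44*I) = 128 - 352*I)
(4978502 + 2674518)/(126*(407 - 4) + A(p, 1315)) = (4978502 + 2674518)/(126*(407 - 4) + (128 - 352*2105)) = 7653020/(126*403 + (128 - 740960)) = 7653020/(50778 - 740832) = 7653020/(-690054) = 7653020*(-1/690054) = -3826510/345027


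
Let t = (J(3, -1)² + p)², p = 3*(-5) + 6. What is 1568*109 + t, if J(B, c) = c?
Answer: 170976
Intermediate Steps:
p = -9 (p = -15 + 6 = -9)
t = 64 (t = ((-1)² - 9)² = (1 - 9)² = (-8)² = 64)
1568*109 + t = 1568*109 + 64 = 170912 + 64 = 170976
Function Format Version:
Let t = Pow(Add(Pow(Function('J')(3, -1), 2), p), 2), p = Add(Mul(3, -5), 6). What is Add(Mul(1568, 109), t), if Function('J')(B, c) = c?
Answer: 170976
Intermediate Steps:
p = -9 (p = Add(-15, 6) = -9)
t = 64 (t = Pow(Add(Pow(-1, 2), -9), 2) = Pow(Add(1, -9), 2) = Pow(-8, 2) = 64)
Add(Mul(1568, 109), t) = Add(Mul(1568, 109), 64) = Add(170912, 64) = 170976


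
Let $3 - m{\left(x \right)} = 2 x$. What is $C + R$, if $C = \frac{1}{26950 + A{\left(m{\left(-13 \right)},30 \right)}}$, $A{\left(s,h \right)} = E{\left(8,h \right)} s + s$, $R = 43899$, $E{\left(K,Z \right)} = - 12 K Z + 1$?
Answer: $\frac{2480820287}{56512} \approx 43899.0$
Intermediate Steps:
$m{\left(x \right)} = 3 - 2 x$
$E{\left(K,Z \right)} = 1 - 12 K Z$ ($E{\left(K,Z \right)} = - 12 K Z + 1 = 1 - 12 K Z$)
$A{\left(s,h \right)} = s + s \left(1 - 96 h\right)$ ($A{\left(s,h \right)} = \left(1 - 96 h\right) s + s = s \left(1 - 96 h\right) + s = s + s \left(1 - 96 h\right)$)
$C = - \frac{1}{56512}$ ($C = \frac{1}{26950 + 2 \left(3 - -26\right) \left(1 - 1440\right)} = \frac{1}{26950 + 2 \left(3 + 26\right) \left(1 - 1440\right)} = \frac{1}{26950 + 2 \cdot 29 \left(-1439\right)} = \frac{1}{26950 - 83462} = \frac{1}{-56512} = - \frac{1}{56512} \approx -1.7695 \cdot 10^{-5}$)
$C + R = - \frac{1}{56512} + 43899 = \frac{2480820287}{56512}$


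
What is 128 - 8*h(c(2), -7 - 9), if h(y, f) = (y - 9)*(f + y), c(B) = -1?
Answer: -1232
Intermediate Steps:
h(y, f) = (-9 + y)*(f + y)
128 - 8*h(c(2), -7 - 9) = 128 - 8*((-1)² - 9*(-7 - 9) - 9*(-1) + (-7 - 9)*(-1)) = 128 - 8*(1 - 9*(-16) + 9 - 16*(-1)) = 128 - 8*(1 + 144 + 9 + 16) = 128 - 8*170 = 128 - 1360 = -1232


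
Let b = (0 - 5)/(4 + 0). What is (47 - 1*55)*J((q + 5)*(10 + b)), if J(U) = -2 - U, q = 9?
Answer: 996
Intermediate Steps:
b = -5/4 ≈ -1.2500
(47 - 1*55)*J((q + 5)*(10 + b)) = (47 - 1*55)*(-2 - (9 + 5)*(10 - 5/4)) = (47 - 55)*(-2 - 14*35/4) = -8*(-2 - 1*245/2) = -8*(-2 - 245/2) = -8*(-249/2) = 996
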